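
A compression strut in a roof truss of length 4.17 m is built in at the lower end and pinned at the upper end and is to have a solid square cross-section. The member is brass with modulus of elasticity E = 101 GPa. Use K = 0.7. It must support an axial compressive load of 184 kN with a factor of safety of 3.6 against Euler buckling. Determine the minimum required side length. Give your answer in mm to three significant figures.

a ≈ 90.8 mm

Required P_cr = n·P = 3.6 × 184 = 662.4 kN
L_e = K·L = 0.7 × 4.17 = 2.919 m
Required I = P_cr·L_e²/(π²E) = 6.624×10^5 × 2.919² / (π² × 1.01×10^11) = 5.662×10^-6 m⁴
I_req = 5.662×10^6 mm⁴
Solid square: I = a⁴/12  ⇒  a = (12I)^(1/4) = (12×5.662×10^6)^(1/4) = 90.8 mm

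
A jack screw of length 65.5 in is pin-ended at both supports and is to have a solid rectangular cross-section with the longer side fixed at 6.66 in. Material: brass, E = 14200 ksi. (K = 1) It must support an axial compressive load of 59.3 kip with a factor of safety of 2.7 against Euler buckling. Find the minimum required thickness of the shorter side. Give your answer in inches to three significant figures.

Required P_cr = n·P = 2.7 × 59.3 = 160.1 kip
L_e = K·L = 1 × 65.5 = 65.50 in
Required I = P_cr·L_e²/(π²E) = 1.601×10^5 × 65.50² / (π² × 1.42×10^7) = 4.901 in⁴
Rectangle, weak axis: I_min = h·b³/12 with h = 6.66 in fixed  ⇒  b = (12I/h)^(1/3) = 2.07 in

b ≈ 2.07 in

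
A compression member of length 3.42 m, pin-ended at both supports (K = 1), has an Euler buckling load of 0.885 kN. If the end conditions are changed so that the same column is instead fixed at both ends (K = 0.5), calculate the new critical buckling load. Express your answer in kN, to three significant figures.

P_cr ≈ 3.54 kN

P_cr ∝ 1/K², so P_cr,new = P_cr,old × (K_old/K_new)² = 0.885 × (1/0.5)²
= 0.885 × 4.000 = 3.54 kN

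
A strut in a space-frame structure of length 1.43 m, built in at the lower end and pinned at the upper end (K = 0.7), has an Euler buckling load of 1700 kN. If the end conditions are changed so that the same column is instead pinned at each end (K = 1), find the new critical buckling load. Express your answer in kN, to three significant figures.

P_cr ∝ 1/K², so P_cr,new = P_cr,old × (K_old/K_new)² = 1700 × (0.7/1)²
= 1700 × 0.4900 = 833 kN

P_cr ≈ 833 kN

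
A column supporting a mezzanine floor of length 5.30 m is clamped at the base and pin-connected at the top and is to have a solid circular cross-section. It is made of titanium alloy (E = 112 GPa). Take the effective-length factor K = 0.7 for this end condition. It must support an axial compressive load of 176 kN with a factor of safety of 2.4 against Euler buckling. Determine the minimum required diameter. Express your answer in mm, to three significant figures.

Required P_cr = n·P = 2.4 × 176 = 422.4 kN
L_e = K·L = 0.7 × 5.30 = 3.710 m
Required I = P_cr·L_e²/(π²E) = 4.224×10^5 × 3.710² / (π² × 1.12×10^11) = 5.260×10^-6 m⁴
I_req = 5.260×10^6 mm⁴
Solid circle: I = πd⁴/64  ⇒  d = (64I/π)^(1/4) = (64×5.260×10^6/π)^(1/4) = 102 mm

d ≈ 102 mm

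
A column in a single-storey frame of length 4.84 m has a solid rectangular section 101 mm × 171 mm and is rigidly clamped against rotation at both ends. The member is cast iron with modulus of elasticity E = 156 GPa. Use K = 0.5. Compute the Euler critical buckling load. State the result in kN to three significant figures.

P_cr ≈ 3860 kN

Buckling occurs about the weak axis: I_min = h·b³/12 with b = 101 mm (the shorter side).
I_min = 171×101³/12 = 1.468×10^7 mm⁴
I = 1.468×10^7 mm⁴ = 1.468×10^-5 m⁴
Effective length L_e = K·L = 0.5 × 4.84 = 2.420 m
P_cr = π²EI / L_e² = π² × 156×10⁹ × 1.468×10^-5 / 2.420² = 3.860×10^6 N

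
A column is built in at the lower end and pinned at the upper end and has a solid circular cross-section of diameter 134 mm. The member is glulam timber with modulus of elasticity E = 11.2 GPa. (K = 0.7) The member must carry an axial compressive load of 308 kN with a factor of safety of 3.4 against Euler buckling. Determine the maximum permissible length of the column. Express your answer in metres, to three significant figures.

L_max ≈ 1.85 m

I = πd⁴/64 = π×134⁴/64 = 1.583×10^7 mm⁴
I = 1.583×10^-5 m⁴
Required critical load P_cr = n·P = 3.4 × 308 = 1047 kN = 1.047×10^6 N
From P_cr = π²EI/(K·L)²:  L = (1/K)·√(π²EI/P_cr) = (1/0.7)·√(π²×1.12×10^10×1.583×10^-5/1.047×10^6)
L = 1.85 m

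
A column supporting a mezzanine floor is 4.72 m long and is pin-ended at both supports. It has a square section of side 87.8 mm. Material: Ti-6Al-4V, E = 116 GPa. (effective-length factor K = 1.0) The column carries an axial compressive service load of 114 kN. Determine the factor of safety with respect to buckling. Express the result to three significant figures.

I = a⁴/12 = 87.8⁴/12 = 4.952×10^6 mm⁴
I = 4.952×10^6 mm⁴ = 4.952×10^-6 m⁴
Effective length L_e = K·L = 1 × 4.72 = 4.720 m
P_cr = π²EI / L_e² = π² × 116×10⁹ × 4.952×10^-6 / 4.720² = 2.545×10^5 N
Factor of safety n = P_cr / P = 254.49 / 114 = 2.23

n ≈ 2.23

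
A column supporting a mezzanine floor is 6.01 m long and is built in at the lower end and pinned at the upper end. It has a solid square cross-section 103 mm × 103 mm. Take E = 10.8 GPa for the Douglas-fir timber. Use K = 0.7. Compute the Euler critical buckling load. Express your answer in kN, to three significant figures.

I = a⁴/12 = 103⁴/12 = 9.379×10^6 mm⁴
I = 9.379×10^6 mm⁴ = 9.379×10^-6 m⁴
Effective length L_e = K·L = 0.7 × 6.01 = 4.207 m
P_cr = π²EI / L_e² = π² × 10.8×10⁹ × 9.379×10^-6 / 4.207² = 5.649×10^4 N

P_cr ≈ 56.5 kN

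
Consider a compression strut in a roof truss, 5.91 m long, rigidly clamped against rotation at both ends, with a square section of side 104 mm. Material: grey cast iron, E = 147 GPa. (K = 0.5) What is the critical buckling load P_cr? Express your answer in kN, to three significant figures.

P_cr ≈ 1620 kN

I = a⁴/12 = 104⁴/12 = 9.749×10^6 mm⁴
I = 9.749×10^6 mm⁴ = 9.749×10^-6 m⁴
Effective length L_e = K·L = 0.5 × 5.91 = 2.955 m
P_cr = π²EI / L_e² = π² × 147×10⁹ × 9.749×10^-6 / 2.955² = 1.620×10^6 N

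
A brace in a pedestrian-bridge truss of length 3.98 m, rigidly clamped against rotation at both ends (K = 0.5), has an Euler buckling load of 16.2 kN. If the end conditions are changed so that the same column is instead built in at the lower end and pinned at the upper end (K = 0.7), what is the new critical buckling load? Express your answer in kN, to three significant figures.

P_cr ∝ 1/K², so P_cr,new = P_cr,old × (K_old/K_new)² = 16.2 × (0.5/0.7)²
= 16.2 × 0.5102 = 8.27 kN

P_cr ≈ 8.27 kN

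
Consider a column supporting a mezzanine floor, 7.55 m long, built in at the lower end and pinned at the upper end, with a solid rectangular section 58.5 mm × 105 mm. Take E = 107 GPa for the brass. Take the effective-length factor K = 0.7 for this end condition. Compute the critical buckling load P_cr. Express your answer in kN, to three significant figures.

Buckling occurs about the weak axis: I_min = h·b³/12 with b = 58.5 mm (the shorter side).
I_min = 105×58.5³/12 = 1.752×10^6 mm⁴
I = 1.752×10^6 mm⁴ = 1.752×10^-6 m⁴
Effective length L_e = K·L = 0.7 × 7.55 = 5.285 m
P_cr = π²EI / L_e² = π² × 107×10⁹ × 1.752×10^-6 / 5.285² = 6.623×10^4 N

P_cr ≈ 66.2 kN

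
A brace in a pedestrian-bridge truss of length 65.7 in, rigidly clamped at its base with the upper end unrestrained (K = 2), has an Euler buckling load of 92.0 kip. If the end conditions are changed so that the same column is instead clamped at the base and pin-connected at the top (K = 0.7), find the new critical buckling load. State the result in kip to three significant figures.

P_cr ∝ 1/K², so P_cr,new = P_cr,old × (K_old/K_new)² = 92.0 × (2/0.7)²
= 92.0 × 8.163 = 751 kip

P_cr ≈ 751 kip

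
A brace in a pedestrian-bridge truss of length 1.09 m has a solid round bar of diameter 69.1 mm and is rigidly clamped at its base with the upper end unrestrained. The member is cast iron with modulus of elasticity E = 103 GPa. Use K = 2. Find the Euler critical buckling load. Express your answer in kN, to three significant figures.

P_cr ≈ 239 kN

I = πd⁴/64 = π×69.1⁴/64 = 1.119×10^6 mm⁴
I = 1.119×10^6 mm⁴ = 1.119×10^-6 m⁴
Effective length L_e = K·L = 2 × 1.09 = 2.180 m
P_cr = π²EI / L_e² = π² × 103×10⁹ × 1.119×10^-6 / 2.180² = 2.394×10^5 N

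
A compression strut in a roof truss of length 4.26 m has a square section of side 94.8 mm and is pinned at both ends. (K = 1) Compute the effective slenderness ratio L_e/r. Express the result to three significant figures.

I = a⁴/12 = 94.8⁴/12 = 6.731×10^6 mm⁴
A = 8.987×10^3 mm²;  r_min = √(I/A) = √(6.731×10^6/8.987×10^3) = 27.37 mm
L_e = K·L = 1 × 4.26 m = 4.260 m = 4260.0 mm
λ = L_e / r_min = 4260.0 / 27.37 = 156

λ ≈ 156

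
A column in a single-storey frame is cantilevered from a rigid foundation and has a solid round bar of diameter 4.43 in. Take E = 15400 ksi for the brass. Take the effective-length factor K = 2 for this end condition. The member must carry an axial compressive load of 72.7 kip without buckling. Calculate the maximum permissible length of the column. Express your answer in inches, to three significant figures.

I = πd⁴/64 = π×4.43⁴/64 = 18.91 in⁴
At the buckling limit P_cr = P = 7.270×10^4 lb
From P_cr = π²EI/(K·L)²:  L = (1/K)·√(π²EI/P_cr) = (1/2)·√(π²×1.54×10^7×18.91/7.270×10^4)
L = 99.4 in

L_max ≈ 99.4 in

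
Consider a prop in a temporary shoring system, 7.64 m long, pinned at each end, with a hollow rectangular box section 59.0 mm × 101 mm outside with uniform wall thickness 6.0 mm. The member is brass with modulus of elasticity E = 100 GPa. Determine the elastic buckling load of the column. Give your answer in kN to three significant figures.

Inner dimensions: h_i = 101 − 2×6.0 = 89.00 mm, b_i = 59.0 − 2×6.0 = 47.00 mm
Weak-axis I_min = (h_o·b_o³ − h_i·b_i³)/12 with b_o = 59.0, b_i = 47.00 mm (shorter outer/inner sides).
I_min = (101×59.0³ − 89.00×47.00³)/12 = 9.586×10^5 mm⁴
I = 9.586×10^5 mm⁴ = 9.586×10^-7 m⁴
Effective length L_e = K·L = 1 × 7.64 = 7.640 m
P_cr = π²EI / L_e² = π² × 100×10⁹ × 9.586×10^-7 / 7.640² = 1.621×10^4 N

P_cr ≈ 16.2 kN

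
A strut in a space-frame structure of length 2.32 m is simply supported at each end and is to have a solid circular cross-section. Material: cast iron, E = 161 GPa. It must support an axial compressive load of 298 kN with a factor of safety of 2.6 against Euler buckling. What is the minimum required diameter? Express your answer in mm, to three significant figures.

Required P_cr = n·P = 2.6 × 298 = 774.8 kN
L_e = K·L = 1 × 2.32 = 2.320 m
Required I = P_cr·L_e²/(π²E) = 7.748×10^5 × 2.320² / (π² × 1.61×10^11) = 2.624×10^-6 m⁴
I_req = 2.624×10^6 mm⁴
Solid circle: I = πd⁴/64  ⇒  d = (64I/π)^(1/4) = (64×2.624×10^6/π)^(1/4) = 85.5 mm

d ≈ 85.5 mm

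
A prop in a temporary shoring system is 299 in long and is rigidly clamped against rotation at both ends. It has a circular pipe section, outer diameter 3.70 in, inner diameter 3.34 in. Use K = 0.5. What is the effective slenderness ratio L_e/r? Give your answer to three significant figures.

λ ≈ 120

d_o = 3.70 in, d_i = 3.34 in
I = π(d_o⁴ − d_i⁴)/64 = π(3.70⁴ − 3.340⁴)/64 = 3.091 in⁴
A = 1.991 in²;  r_min = √(I/A) = √(3.091/1.991) = 1.246 in
L_e = K·L = 0.5 × 299 = 149.5 in
λ = L_e / r_min = 149.50 / 1.246 = 120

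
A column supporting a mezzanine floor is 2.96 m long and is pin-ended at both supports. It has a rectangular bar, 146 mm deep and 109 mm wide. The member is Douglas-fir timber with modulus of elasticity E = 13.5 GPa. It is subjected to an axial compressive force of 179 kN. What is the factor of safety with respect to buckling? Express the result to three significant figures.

Buckling occurs about the weak axis: I_min = h·b³/12 with b = 109 mm (the shorter side).
I_min = 146×109³/12 = 1.576×10^7 mm⁴
I = 1.576×10^7 mm⁴ = 1.576×10^-5 m⁴
Effective length L_e = K·L = 1 × 2.96 = 2.960 m
P_cr = π²EI / L_e² = π² × 13.5×10⁹ × 1.576×10^-5 / 2.960² = 2.396×10^5 N
Factor of safety n = P_cr / P = 239.61 / 179 = 1.34

n ≈ 1.34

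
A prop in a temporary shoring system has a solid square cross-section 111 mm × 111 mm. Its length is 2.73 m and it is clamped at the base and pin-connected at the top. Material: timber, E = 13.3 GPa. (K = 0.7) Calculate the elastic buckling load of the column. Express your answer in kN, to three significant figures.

P_cr ≈ 455 kN

I = a⁴/12 = 111⁴/12 = 1.265×10^7 mm⁴
I = 1.265×10^7 mm⁴ = 1.265×10^-5 m⁴
Effective length L_e = K·L = 0.7 × 2.73 = 1.911 m
P_cr = π²EI / L_e² = π² × 13.3×10⁹ × 1.265×10^-5 / 1.911² = 4.547×10^5 N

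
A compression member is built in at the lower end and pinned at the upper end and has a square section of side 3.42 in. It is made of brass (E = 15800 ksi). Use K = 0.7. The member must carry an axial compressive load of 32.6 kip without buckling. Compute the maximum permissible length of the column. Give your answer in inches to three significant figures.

L_max ≈ 334 in

I = a⁴/12 = 3.42⁴/12 = 11.40 in⁴
At the buckling limit P_cr = P = 3.260×10^4 lb
From P_cr = π²EI/(K·L)²:  L = (1/K)·√(π²EI/P_cr) = (1/0.7)·√(π²×1.58×10^7×11.40/3.260×10^4)
L = 334 in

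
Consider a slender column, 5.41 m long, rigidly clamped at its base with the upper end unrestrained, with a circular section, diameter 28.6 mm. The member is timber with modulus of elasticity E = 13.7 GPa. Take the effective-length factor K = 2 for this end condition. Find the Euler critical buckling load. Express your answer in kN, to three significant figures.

P_cr ≈ 0.0379 kN

I = πd⁴/64 = π×28.6⁴/64 = 3.284×10^4 mm⁴
I = 3.284×10^4 mm⁴ = 3.284×10^-8 m⁴
Effective length L_e = K·L = 2 × 5.41 = 10.82 m
P_cr = π²EI / L_e² = π² × 13.7×10⁹ × 3.284×10^-8 / 10.82² = 37.93 N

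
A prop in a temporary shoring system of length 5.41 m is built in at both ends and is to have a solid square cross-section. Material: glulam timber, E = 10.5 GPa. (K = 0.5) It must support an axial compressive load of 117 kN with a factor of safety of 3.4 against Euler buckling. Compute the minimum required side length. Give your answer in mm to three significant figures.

Required P_cr = n·P = 3.4 × 117 = 397.8 kN
L_e = K·L = 0.5 × 5.41 = 2.705 m
Required I = P_cr·L_e²/(π²E) = 3.978×10^5 × 2.705² / (π² × 1.05×10^10) = 2.809×10^-5 m⁴
I_req = 2.809×10^7 mm⁴
Solid square: I = a⁴/12  ⇒  a = (12I)^(1/4) = (12×2.809×10^7)^(1/4) = 135 mm

a ≈ 135 mm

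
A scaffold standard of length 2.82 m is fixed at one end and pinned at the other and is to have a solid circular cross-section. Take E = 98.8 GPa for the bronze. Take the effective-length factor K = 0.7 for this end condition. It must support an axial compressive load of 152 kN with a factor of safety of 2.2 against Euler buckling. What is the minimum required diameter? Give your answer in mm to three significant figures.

d ≈ 72.2 mm

Required P_cr = n·P = 2.2 × 152 = 334.4 kN
L_e = K·L = 0.7 × 2.82 = 1.974 m
Required I = P_cr·L_e²/(π²E) = 3.344×10^5 × 1.974² / (π² × 9.88×10^10) = 1.336×10^-6 m⁴
I_req = 1.336×10^6 mm⁴
Solid circle: I = πd⁴/64  ⇒  d = (64I/π)^(1/4) = (64×1.336×10^6/π)^(1/4) = 72.2 mm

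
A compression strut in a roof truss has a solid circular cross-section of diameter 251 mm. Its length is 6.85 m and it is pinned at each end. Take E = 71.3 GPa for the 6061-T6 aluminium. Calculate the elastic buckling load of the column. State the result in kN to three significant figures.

P_cr ≈ 2920 kN

I = πd⁴/64 = π×251⁴/64 = 1.948×10^8 mm⁴
I = 1.948×10^8 mm⁴ = 1.948×10^-4 m⁴
Effective length L_e = K·L = 1 × 6.85 = 6.850 m
P_cr = π²EI / L_e² = π² × 71.3×10⁹ × 1.948×10^-4 / 6.850² = 2.922×10^6 N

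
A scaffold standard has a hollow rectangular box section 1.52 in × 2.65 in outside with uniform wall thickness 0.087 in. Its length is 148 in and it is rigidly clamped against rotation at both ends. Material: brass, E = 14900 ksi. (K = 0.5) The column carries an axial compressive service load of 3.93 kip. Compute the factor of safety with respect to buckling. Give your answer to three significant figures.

n ≈ 1.86

Inner dimensions: h_i = 2.65 − 2×0.087 = 2.476 in, b_i = 1.52 − 2×0.087 = 1.346 in
Weak-axis I_min = (h_o·b_o³ − h_i·b_i³)/12 with b_o = 1.52, b_i = 1.346 in (shorter outer/inner sides).
I_min = (2.65×1.52³ − 2.476×1.346³)/12 = 0.2724 in⁴
Effective length L_e = K·L = 0.5 × 148 = 74.00 in
P_cr = π²EI / L_e² = π² × 14900×10³ × 0.2724 / 74.00² = 7.314×10^3 lb
Factor of safety n = P_cr / P = 7.3143 / 3.93 = 1.86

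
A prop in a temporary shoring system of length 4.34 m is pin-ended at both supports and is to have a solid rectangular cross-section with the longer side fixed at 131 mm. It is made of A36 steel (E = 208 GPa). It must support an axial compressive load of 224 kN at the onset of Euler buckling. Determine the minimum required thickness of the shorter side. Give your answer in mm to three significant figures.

b ≈ 57.3 mm

L_e = K·L = 1 × 4.34 = 4.340 m
Required I = P_cr·L_e²/(π²E) = 2.240×10^5 × 4.340² / (π² × 2.08×10^11) = 2.055×10^-6 m⁴
I_req = 2.055×10^6 mm⁴
Rectangle, weak axis: I_min = h·b³/12 with h = 131 mm fixed  ⇒  b = (12I/h)^(1/3) = 57.3 mm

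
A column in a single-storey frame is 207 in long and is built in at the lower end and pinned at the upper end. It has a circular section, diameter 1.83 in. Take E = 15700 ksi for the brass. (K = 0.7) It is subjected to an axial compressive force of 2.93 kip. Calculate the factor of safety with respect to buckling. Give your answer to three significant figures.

n ≈ 1.39

I = πd⁴/64 = π×1.83⁴/64 = 0.5505 in⁴
Effective length L_e = K·L = 0.7 × 207 = 144.9 in
P_cr = π²EI / L_e² = π² × 15700×10³ × 0.5505 / 144.9² = 4.063×10^3 lb
Factor of safety n = P_cr / P = 4.0629 / 2.93 = 1.39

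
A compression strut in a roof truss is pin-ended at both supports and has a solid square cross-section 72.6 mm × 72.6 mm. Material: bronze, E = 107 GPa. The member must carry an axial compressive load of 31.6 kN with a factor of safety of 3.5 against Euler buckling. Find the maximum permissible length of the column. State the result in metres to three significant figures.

I = a⁴/12 = 72.6⁴/12 = 2.315×10^6 mm⁴
I = 2.315×10^-6 m⁴
Required critical load P_cr = n·P = 3.5 × 31.6 = 110.6 kN = 1.106×10^5 N
From P_cr = π²EI/(K·L)²:  L = (1/K)·√(π²EI/P_cr) = (1/1)·√(π²×1.07×10^11×2.315×10^-6/1.106×10^5)
L = 4.70 m

L_max ≈ 4.70 m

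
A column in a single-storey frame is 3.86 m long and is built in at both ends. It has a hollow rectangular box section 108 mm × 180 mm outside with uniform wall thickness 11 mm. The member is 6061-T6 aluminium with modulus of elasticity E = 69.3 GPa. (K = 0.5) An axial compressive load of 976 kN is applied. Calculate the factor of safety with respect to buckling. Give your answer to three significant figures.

Inner dimensions: h_i = 180 − 2×11 = 158.0 mm, b_i = 108 − 2×11 = 86.00 mm
Weak-axis I_min = (h_o·b_o³ − h_i·b_i³)/12 with b_o = 108, b_i = 86.00 mm (shorter outer/inner sides).
I_min = (180×108³ − 158.0×86.00³)/12 = 1.052×10^7 mm⁴
I = 1.052×10^7 mm⁴ = 1.052×10^-5 m⁴
Effective length L_e = K·L = 0.5 × 3.86 = 1.930 m
P_cr = π²EI / L_e² = π² × 69.3×10⁹ × 1.052×10^-5 / 1.930² = 1.932×10^6 N
Factor of safety n = P_cr / P = 1931.8 / 976 = 1.98

n ≈ 1.98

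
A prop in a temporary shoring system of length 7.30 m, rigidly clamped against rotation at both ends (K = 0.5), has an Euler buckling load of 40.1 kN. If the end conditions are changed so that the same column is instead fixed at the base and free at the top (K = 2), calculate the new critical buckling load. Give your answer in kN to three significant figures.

P_cr ∝ 1/K², so P_cr,new = P_cr,old × (K_old/K_new)² = 40.1 × (0.5/2)²
= 40.1 × 0.06250 = 2.51 kN

P_cr ≈ 2.51 kN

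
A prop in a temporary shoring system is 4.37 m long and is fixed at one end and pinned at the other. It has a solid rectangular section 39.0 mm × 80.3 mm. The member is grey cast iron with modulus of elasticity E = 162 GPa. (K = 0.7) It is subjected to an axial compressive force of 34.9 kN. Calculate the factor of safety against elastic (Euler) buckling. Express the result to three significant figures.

n ≈ 1.94

Buckling occurs about the weak axis: I_min = h·b³/12 with b = 39.0 mm (the shorter side).
I_min = 80.3×39.0³/12 = 3.969×10^5 mm⁴
I = 3.969×10^5 mm⁴ = 3.969×10^-7 m⁴
Effective length L_e = K·L = 0.7 × 4.37 = 3.059 m
P_cr = π²EI / L_e² = π² × 162×10⁹ × 3.969×10^-7 / 3.059² = 6.782×10^4 N
Factor of safety n = P_cr / P = 67.824 / 34.9 = 1.94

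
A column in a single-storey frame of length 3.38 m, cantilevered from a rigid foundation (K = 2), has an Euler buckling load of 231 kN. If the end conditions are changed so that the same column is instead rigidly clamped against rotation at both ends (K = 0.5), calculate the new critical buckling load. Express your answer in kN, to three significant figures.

P_cr ≈ 3700 kN

P_cr ∝ 1/K², so P_cr,new = P_cr,old × (K_old/K_new)² = 231 × (2/0.5)²
= 231 × 16.00 = 3700 kN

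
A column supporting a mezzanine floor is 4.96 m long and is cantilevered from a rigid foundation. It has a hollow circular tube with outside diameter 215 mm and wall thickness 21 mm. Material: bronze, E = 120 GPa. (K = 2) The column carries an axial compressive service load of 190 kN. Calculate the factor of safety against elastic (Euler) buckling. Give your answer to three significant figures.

Inner diameter d_i = 215 − 2×21 = 173.0 mm
I = π(d_o⁴ − d_i⁴)/64 = π(215⁴ − 173.0⁴)/64 = 6.092×10^7 mm⁴
I = 6.092×10^7 mm⁴ = 6.092×10^-5 m⁴
Effective length L_e = K·L = 2 × 4.96 = 9.920 m
P_cr = π²EI / L_e² = π² × 120×10⁹ × 6.092×10^-5 / 9.920² = 7.332×10^5 N
Factor of safety n = P_cr / P = 733.16 / 190 = 3.86

n ≈ 3.86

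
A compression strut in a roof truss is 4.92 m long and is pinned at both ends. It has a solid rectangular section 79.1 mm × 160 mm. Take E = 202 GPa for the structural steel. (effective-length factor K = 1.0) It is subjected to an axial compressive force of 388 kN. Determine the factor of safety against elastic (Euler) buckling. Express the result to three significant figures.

n ≈ 1.40

Buckling occurs about the weak axis: I_min = h·b³/12 with b = 79.1 mm (the shorter side).
I_min = 160×79.1³/12 = 6.599×10^6 mm⁴
I = 6.599×10^6 mm⁴ = 6.599×10^-6 m⁴
Effective length L_e = K·L = 1 × 4.92 = 4.920 m
P_cr = π²EI / L_e² = π² × 202×10⁹ × 6.599×10^-6 / 4.920² = 5.435×10^5 N
Factor of safety n = P_cr / P = 543.49 / 388 = 1.40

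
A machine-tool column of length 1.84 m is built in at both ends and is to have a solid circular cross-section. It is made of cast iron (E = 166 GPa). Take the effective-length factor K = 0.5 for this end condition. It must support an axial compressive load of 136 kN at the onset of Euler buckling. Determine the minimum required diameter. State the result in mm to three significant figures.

d ≈ 34.6 mm

L_e = K·L = 0.5 × 1.84 = 0.9200 m
Required I = P_cr·L_e²/(π²E) = 1.360×10^5 × 0.9200² / (π² × 1.66×10^11) = 7.026×10^-8 m⁴
I_req = 7.026×10^4 mm⁴
Solid circle: I = πd⁴/64  ⇒  d = (64I/π)^(1/4) = (64×7.026×10^4/π)^(1/4) = 34.6 mm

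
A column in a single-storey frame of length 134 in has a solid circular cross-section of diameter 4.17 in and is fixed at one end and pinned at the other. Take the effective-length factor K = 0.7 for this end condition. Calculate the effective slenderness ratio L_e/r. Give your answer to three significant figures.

I = πd⁴/64 = π×4.17⁴/64 = 14.84 in⁴
A = 13.66 in²;  r_min = √(I/A) = √(14.84/13.66) = 1.042 in
L_e = K·L = 0.7 × 134 = 93.80 in
λ = L_e / r_min = 93.800 / 1.042 = 90.0

λ ≈ 90.0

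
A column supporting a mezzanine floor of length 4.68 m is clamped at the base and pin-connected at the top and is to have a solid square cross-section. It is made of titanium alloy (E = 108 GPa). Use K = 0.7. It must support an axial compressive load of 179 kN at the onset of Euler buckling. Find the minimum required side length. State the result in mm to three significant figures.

a ≈ 68.2 mm

L_e = K·L = 0.7 × 4.68 = 3.276 m
Required I = P_cr·L_e²/(π²E) = 1.790×10^5 × 3.276² / (π² × 1.08×10^11) = 1.802×10^-6 m⁴
I_req = 1.802×10^6 mm⁴
Solid square: I = a⁴/12  ⇒  a = (12I)^(1/4) = (12×1.802×10^6)^(1/4) = 68.2 mm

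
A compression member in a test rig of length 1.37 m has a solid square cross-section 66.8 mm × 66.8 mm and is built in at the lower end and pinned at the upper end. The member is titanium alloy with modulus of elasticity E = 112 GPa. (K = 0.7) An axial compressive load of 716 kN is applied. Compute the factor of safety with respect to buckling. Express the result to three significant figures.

n ≈ 2.79

I = a⁴/12 = 66.8⁴/12 = 1.659×10^6 mm⁴
I = 1.659×10^6 mm⁴ = 1.659×10^-6 m⁴
Effective length L_e = K·L = 0.7 × 1.37 = 0.9590 m
P_cr = π²EI / L_e² = π² × 112×10⁹ × 1.659×10^-6 / 0.9590² = 1.994×10^6 N
Factor of safety n = P_cr / P = 1994.4 / 716 = 2.79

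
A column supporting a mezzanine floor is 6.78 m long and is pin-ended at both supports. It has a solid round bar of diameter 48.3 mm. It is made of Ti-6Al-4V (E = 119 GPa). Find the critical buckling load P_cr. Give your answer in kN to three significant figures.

P_cr ≈ 6.83 kN

I = πd⁴/64 = π×48.3⁴/64 = 2.672×10^5 mm⁴
I = 2.672×10^5 mm⁴ = 2.672×10^-7 m⁴
Effective length L_e = K·L = 1 × 6.78 = 6.780 m
P_cr = π²EI / L_e² = π² × 119×10⁹ × 2.672×10^-7 / 6.780² = 6.826×10^3 N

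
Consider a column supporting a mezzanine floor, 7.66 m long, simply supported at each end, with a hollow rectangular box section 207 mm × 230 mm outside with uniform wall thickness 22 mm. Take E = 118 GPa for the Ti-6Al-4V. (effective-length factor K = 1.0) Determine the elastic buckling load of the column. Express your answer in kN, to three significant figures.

P_cr ≈ 2040 kN

Inner dimensions: h_i = 230 − 2×22 = 186.0 mm, b_i = 207 − 2×22 = 163.0 mm
Weak-axis I_min = (h_o·b_o³ − h_i·b_i³)/12 with b_o = 207, b_i = 163.0 mm (shorter outer/inner sides).
I_min = (230×207³ − 186.0×163.0³)/12 = 1.029×10^8 mm⁴
I = 1.029×10^8 mm⁴ = 1.029×10^-4 m⁴
Effective length L_e = K·L = 1 × 7.66 = 7.660 m
P_cr = π²EI / L_e² = π² × 118×10⁹ × 1.029×10^-4 / 7.660² = 2.042×10^6 N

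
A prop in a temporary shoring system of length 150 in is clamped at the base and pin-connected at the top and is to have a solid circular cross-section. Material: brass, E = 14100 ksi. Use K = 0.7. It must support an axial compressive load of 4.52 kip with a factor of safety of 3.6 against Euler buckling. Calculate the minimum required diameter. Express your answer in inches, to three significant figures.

d ≈ 2.26 in

Required P_cr = n·P = 3.6 × 4.52 = 16.27 kip
L_e = K·L = 0.7 × 150 = 105.0 in
Required I = P_cr·L_e²/(π²E) = 1.627×10^4 × 105.0² / (π² × 1.41×10^7) = 1.289 in⁴
Solid circle: I = πd⁴/64  ⇒  d = (64I/π)^(1/4) = (64×1.289/π)^(1/4) = 2.26 in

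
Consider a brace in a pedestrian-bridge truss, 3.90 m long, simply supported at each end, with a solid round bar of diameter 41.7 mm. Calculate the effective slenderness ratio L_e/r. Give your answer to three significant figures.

For a solid circle r = d/4 = 41.7/4 = 10.42 mm
L_e = K·L = 1 × 3.90 m = 3.900 m = 3900.0 mm
λ = L_e / r_min = 3900.0 / 10.42 = 374

λ ≈ 374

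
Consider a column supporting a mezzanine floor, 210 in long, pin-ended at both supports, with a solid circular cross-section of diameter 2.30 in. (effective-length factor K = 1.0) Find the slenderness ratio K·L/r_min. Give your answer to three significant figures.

λ ≈ 365

For a solid circle r = d/4 = 2.30/4 = 0.5750 in
L_e = K·L = 1 × 210 = 210.0 in
λ = L_e / r_min = 210.00 / 0.5750 = 365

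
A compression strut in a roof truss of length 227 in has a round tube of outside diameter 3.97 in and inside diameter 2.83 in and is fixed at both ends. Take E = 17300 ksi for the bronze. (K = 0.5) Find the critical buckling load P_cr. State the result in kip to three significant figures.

d_o = 3.97 in, d_i = 2.83 in
I = π(d_o⁴ − d_i⁴)/64 = π(3.97⁴ − 2.830⁴)/64 = 9.045 in⁴
Effective length L_e = K·L = 0.5 × 227 = 113.5 in
P_cr = π²EI / L_e² = π² × 17300×10³ × 9.045 / 113.5² = 1.199×10^5 lb

P_cr ≈ 120 kip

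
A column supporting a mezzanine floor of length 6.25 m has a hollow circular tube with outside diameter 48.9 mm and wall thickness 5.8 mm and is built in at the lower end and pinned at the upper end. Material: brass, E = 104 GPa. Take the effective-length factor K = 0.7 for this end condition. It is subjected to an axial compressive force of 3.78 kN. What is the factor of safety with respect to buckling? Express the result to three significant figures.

Inner diameter d_i = 48.9 − 2×5.8 = 37.30 mm
I = π(d_o⁴ − d_i⁴)/64 = π(48.9⁴ − 37.30⁴)/64 = 1.857×10^5 mm⁴
I = 1.857×10^5 mm⁴ = 1.857×10^-7 m⁴
Effective length L_e = K·L = 0.7 × 6.25 = 4.375 m
P_cr = π²EI / L_e² = π² × 104×10⁹ × 1.857×10^-7 / 4.375² = 9.956×10^3 N
Factor of safety n = P_cr / P = 9.9561 / 3.78 = 2.63

n ≈ 2.63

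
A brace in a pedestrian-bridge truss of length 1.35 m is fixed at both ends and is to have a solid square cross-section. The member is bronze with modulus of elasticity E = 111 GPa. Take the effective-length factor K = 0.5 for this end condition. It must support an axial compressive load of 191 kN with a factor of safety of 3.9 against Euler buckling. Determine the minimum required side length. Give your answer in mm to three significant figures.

Required P_cr = n·P = 3.9 × 191 = 744.9 kN
L_e = K·L = 0.5 × 1.35 = 0.6750 m
Required I = P_cr·L_e²/(π²E) = 7.449×10^5 × 0.6750² / (π² × 1.11×10^11) = 3.098×10^-7 m⁴
I_req = 3.098×10^5 mm⁴
Solid square: I = a⁴/12  ⇒  a = (12I)^(1/4) = (12×3.098×10^5)^(1/4) = 43.9 mm

a ≈ 43.9 mm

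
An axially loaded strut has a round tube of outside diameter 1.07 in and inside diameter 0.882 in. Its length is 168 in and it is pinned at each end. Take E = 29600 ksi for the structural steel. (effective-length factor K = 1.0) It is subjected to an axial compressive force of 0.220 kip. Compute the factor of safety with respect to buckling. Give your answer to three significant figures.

d_o = 1.07 in, d_i = 0.882 in
I = π(d_o⁴ − d_i⁴)/64 = π(1.07⁴ − 0.8820⁴)/64 = 3.464×10^-2 in⁴
Effective length L_e = K·L = 1 × 168 = 168.0 in
P_cr = π²EI / L_e² = π² × 29600×10³ × 3.464×10^-2 / 168.0² = 358.5 lb
Factor of safety n = P_cr / P = 0.35853 / 0.220 = 1.63

n ≈ 1.63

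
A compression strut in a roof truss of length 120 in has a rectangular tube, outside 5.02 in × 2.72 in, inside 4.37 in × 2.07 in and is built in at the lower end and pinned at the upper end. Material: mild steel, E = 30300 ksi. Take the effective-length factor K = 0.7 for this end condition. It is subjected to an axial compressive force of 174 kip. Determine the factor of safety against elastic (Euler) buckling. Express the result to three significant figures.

Weak-axis I_min = (h_o·b_o³ − h_i·b_i³)/12 with b_o = 2.72, b_i = 2.070 in (shorter outer/inner sides).
I_min = (5.02×2.72³ − 4.370×2.070³)/12 = 5.188 in⁴
Effective length L_e = K·L = 0.7 × 120 = 84.00 in
P_cr = π²EI / L_e² = π² × 30300×10³ × 5.188 / 84.00² = 2.199×10^5 lb
Factor of safety n = P_cr / P = 219.89 / 174 = 1.26

n ≈ 1.26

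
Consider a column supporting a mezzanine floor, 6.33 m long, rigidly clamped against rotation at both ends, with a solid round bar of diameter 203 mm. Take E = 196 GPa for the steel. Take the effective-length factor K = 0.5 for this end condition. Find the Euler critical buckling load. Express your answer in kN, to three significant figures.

I = πd⁴/64 = π×203⁴/64 = 8.336×10^7 mm⁴
I = 8.336×10^7 mm⁴ = 8.336×10^-5 m⁴
Effective length L_e = K·L = 0.5 × 6.33 = 3.165 m
P_cr = π²EI / L_e² = π² × 196×10⁹ × 8.336×10^-5 / 3.165² = 1.610×10^7 N

P_cr ≈ 16100 kN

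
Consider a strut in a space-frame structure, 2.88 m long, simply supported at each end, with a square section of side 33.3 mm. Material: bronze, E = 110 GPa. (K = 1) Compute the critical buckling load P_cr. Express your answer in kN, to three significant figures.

I = a⁴/12 = 33.3⁴/12 = 1.025×10^5 mm⁴
I = 1.025×10^5 mm⁴ = 1.025×10^-7 m⁴
Effective length L_e = K·L = 1 × 2.88 = 2.880 m
P_cr = π²EI / L_e² = π² × 110×10⁹ × 1.025×10^-7 / 2.880² = 1.341×10^4 N

P_cr ≈ 13.4 kN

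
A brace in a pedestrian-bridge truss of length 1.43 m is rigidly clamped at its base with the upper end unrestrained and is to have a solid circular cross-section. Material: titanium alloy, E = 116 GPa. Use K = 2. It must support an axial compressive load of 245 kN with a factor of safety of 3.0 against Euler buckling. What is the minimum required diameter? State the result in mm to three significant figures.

Required P_cr = n·P = 3.0 × 245 = 735.0 kN
L_e = K·L = 2 × 1.43 = 2.860 m
Required I = P_cr·L_e²/(π²E) = 7.350×10^5 × 2.860² / (π² × 1.16×10^11) = 5.251×10^-6 m⁴
I_req = 5.251×10^6 mm⁴
Solid circle: I = πd⁴/64  ⇒  d = (64I/π)^(1/4) = (64×5.251×10^6/π)^(1/4) = 102 mm

d ≈ 102 mm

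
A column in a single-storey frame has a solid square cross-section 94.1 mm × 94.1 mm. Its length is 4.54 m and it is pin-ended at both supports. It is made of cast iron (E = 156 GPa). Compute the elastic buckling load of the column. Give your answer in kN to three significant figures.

I = a⁴/12 = 94.1⁴/12 = 6.534×10^6 mm⁴
I = 6.534×10^6 mm⁴ = 6.534×10^-6 m⁴
Effective length L_e = K·L = 1 × 4.54 = 4.540 m
P_cr = π²EI / L_e² = π² × 156×10⁹ × 6.534×10^-6 / 4.540² = 4.881×10^5 N

P_cr ≈ 488 kN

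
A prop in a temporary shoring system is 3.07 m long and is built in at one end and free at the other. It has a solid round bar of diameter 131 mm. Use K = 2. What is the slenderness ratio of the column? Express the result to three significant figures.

λ ≈ 187

For a solid circle r = d/4 = 131/4 = 32.75 mm
L_e = K·L = 2 × 3.07 m = 6.140 m = 6140.0 mm
λ = L_e / r_min = 6140.0 / 32.75 = 187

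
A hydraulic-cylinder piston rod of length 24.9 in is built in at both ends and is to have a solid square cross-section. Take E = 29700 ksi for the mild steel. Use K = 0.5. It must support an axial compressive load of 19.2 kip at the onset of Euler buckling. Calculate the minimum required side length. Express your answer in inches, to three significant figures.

a ≈ 0.591 in

L_e = K·L = 0.5 × 24.9 = 12.45 in
Required I = P_cr·L_e²/(π²E) = 1.920×10^4 × 12.45² / (π² × 2.97×10^7) = 1.015×10^-2 in⁴
Solid square: I = a⁴/12  ⇒  a = (12I)^(1/4) = (12×1.015×10^-2)^(1/4) = 0.591 in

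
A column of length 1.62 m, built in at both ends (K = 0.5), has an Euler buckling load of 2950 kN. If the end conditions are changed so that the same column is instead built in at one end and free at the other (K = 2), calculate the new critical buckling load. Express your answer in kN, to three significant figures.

P_cr ∝ 1/K², so P_cr,new = P_cr,old × (K_old/K_new)² = 2950 × (0.5/2)²
= 2950 × 0.06250 = 184 kN

P_cr ≈ 184 kN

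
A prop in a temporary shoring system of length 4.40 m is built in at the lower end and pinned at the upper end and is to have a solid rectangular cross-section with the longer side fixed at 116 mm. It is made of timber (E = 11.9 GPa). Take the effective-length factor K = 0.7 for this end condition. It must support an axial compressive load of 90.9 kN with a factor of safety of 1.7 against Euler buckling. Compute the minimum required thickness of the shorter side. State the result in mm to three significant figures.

b ≈ 109 mm

Required P_cr = n·P = 1.7 × 90.9 = 154.5 kN
L_e = K·L = 0.7 × 4.40 = 3.080 m
Required I = P_cr·L_e²/(π²E) = 1.545×10^5 × 3.080² / (π² × 1.19×10^10) = 1.248×10^-5 m⁴
I_req = 1.248×10^7 mm⁴
Rectangle, weak axis: I_min = h·b³/12 with h = 116 mm fixed  ⇒  b = (12I/h)^(1/3) = 109 mm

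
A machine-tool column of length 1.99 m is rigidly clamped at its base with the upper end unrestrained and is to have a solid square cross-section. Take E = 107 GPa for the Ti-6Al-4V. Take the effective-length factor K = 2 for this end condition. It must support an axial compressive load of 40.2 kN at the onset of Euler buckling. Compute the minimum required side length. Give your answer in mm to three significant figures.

a ≈ 51.9 mm

L_e = K·L = 2 × 1.99 = 3.980 m
Required I = P_cr·L_e²/(π²E) = 4.020×10^4 × 3.980² / (π² × 1.07×10^11) = 6.030×10^-7 m⁴
I_req = 6.030×10^5 mm⁴
Solid square: I = a⁴/12  ⇒  a = (12I)^(1/4) = (12×6.030×10^5)^(1/4) = 51.9 mm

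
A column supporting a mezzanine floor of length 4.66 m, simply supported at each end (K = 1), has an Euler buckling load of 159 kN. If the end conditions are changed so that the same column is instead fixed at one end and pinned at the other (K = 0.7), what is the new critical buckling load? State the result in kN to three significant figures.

P_cr ∝ 1/K², so P_cr,new = P_cr,old × (K_old/K_new)² = 159 × (1/0.7)²
= 159 × 2.041 = 324 kN

P_cr ≈ 324 kN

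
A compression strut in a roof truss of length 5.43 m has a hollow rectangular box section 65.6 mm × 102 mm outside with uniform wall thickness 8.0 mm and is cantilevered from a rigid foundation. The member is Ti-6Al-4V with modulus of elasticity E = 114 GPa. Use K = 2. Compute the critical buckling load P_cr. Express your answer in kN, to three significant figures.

P_cr ≈ 14.5 kN

Inner dimensions: h_i = 102 − 2×8.0 = 86.00 mm, b_i = 65.6 − 2×8.0 = 49.60 mm
Weak-axis I_min = (h_o·b_o³ − h_i·b_i³)/12 with b_o = 65.6, b_i = 49.60 mm (shorter outer/inner sides).
I_min = (102×65.6³ − 86.00×49.60³)/12 = 1.525×10^6 mm⁴
I = 1.525×10^6 mm⁴ = 1.525×10^-6 m⁴
Effective length L_e = K·L = 2 × 5.43 = 10.86 m
P_cr = π²EI / L_e² = π² × 114×10⁹ × 1.525×10^-6 / 10.86² = 1.455×10^4 N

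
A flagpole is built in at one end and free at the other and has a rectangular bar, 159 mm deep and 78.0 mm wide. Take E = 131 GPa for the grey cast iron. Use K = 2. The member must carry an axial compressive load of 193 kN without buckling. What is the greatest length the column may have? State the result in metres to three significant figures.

Buckling occurs about the weak axis: I_min = h·b³/12 with b = 78.0 mm (the shorter side).
I_min = 159×78.0³/12 = 6.288×10^6 mm⁴
I = 6.288×10^-6 m⁴
At the buckling limit P_cr = P = 1.930×10^5 N
From P_cr = π²EI/(K·L)²:  L = (1/K)·√(π²EI/P_cr) = (1/2)·√(π²×1.31×10^11×6.288×10^-6/1.930×10^5)
L = 3.25 m

L_max ≈ 3.25 m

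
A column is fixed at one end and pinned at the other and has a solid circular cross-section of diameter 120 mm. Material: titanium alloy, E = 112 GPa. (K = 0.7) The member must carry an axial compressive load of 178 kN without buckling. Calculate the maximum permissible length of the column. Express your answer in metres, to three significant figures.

I = πd⁴/64 = π×120⁴/64 = 1.018×10^7 mm⁴
I = 1.018×10^-5 m⁴
At the buckling limit P_cr = P = 1.780×10^5 N
From P_cr = π²EI/(K·L)²:  L = (1/K)·√(π²EI/P_cr) = (1/0.7)·√(π²×1.12×10^11×1.018×10^-5/1.780×10^5)
L = 11.4 m

L_max ≈ 11.4 m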